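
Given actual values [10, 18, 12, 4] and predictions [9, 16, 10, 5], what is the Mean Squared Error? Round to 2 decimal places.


Differences: [1, 2, 2, -1]
Squared errors: [1, 4, 4, 1]
Sum of squared errors = 10
MSE = 10 / 4 = 2.50

2.50


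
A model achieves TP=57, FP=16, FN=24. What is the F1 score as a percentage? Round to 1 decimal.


Precision = TP / (TP + FP) = 57 / 73 = 0.7808
Recall = TP / (TP + FN) = 57 / 81 = 0.7037
F1 = 2 * P * R / (P + R)
= 2 * 0.7808 * 0.7037 / (0.7808 + 0.7037)
= 1.0989 / 1.4845
= 0.7403
As percentage: 74.0%

74.0


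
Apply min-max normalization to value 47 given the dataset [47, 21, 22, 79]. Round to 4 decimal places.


Min = 21, Max = 79
Range = 79 - 21 = 58
Scaled = (x - min) / (max - min)
= (47 - 21) / 58
= 26 / 58
= 0.4483

0.4483


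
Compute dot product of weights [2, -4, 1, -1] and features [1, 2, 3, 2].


Element-wise products:
2 * 1 = 2
-4 * 2 = -8
1 * 3 = 3
-1 * 2 = -2
Sum = 2 + -8 + 3 + -2
= -5

-5


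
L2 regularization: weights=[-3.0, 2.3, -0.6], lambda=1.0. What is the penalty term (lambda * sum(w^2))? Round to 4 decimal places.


Squaring each weight:
(-3.0)^2 = 9.0
2.3^2 = 5.29
(-0.6)^2 = 0.36
Sum of squares = 14.65
Penalty = 1.0 * 14.65 = 14.6500

14.6500


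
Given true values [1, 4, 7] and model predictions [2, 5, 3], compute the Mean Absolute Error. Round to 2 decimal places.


Absolute errors: [1, 1, 4]
Sum of absolute errors = 6
MAE = 6 / 3 = 2.00

2.00


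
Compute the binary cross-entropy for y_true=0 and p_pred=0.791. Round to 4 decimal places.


For y=0: Loss = -log(1-p)
= -log(1 - 0.791)
= -log(0.209)
= -(-1.5654)
= 1.5654

1.5654


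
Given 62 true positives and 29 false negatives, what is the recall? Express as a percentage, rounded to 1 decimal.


Recall = TP / (TP + FN) * 100
= 62 / (62 + 29)
= 62 / 91
= 0.6813
= 68.1%

68.1


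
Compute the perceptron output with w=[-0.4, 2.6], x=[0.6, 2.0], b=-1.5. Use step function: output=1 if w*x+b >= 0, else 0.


z = w . x + b
= -0.4*0.6 + 2.6*2.0 + -1.5
= -0.24 + 5.2 + -1.5
= 4.96 + -1.5
= 3.46
Since z = 3.46 >= 0, output = 1

1


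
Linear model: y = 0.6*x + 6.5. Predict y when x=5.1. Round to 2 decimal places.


y = 0.6 * 5.1 + (6.5)
= 3.06 + (6.5)
= 9.56

9.56


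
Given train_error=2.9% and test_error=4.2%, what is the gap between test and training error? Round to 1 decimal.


Generalization gap = test_error - train_error
= 4.2 - 2.9
= 1.3%
A small gap suggests good generalization.

1.3


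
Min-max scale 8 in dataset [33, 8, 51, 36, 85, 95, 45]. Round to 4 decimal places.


Min = 8, Max = 95
Range = 95 - 8 = 87
Scaled = (x - min) / (max - min)
= (8 - 8) / 87
= 0 / 87
= 0.0000

0.0000


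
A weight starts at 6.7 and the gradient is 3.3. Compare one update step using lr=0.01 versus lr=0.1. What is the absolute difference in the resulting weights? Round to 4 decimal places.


With lr=0.01: w_new = 6.7 - 0.01 * 3.3 = 6.667
With lr=0.1: w_new = 6.7 - 0.1 * 3.3 = 6.37
Absolute difference = |6.667 - 6.37|
= 0.2970

0.2970


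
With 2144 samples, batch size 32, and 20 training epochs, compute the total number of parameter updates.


Iterations per epoch = 2144 / 32 = 67
Total updates = iterations_per_epoch * epochs
= 67 * 20
= 1340

1340


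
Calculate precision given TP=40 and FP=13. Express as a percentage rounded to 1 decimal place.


Precision = TP / (TP + FP) * 100
= 40 / (40 + 13)
= 40 / 53
= 0.7547
= 75.5%

75.5


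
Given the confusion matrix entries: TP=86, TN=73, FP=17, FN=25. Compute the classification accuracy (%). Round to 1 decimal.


Accuracy = (TP + TN) / (TP + TN + FP + FN) * 100
= (86 + 73) / (86 + 73 + 17 + 25)
= 159 / 201
= 0.791
= 79.1%

79.1


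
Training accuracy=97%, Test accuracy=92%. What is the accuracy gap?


Gap = train_accuracy - test_accuracy
= 97 - 92
= 5%
This moderate gap may indicate mild overfitting.

5


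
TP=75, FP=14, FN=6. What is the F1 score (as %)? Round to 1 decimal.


Precision = TP / (TP + FP) = 75 / 89 = 0.8427
Recall = TP / (TP + FN) = 75 / 81 = 0.9259
F1 = 2 * P * R / (P + R)
= 2 * 0.8427 * 0.9259 / (0.8427 + 0.9259)
= 1.5605 / 1.7686
= 0.8824
As percentage: 88.2%

88.2


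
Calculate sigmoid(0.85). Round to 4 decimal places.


sigmoid(z) = 1 / (1 + exp(-z))
exp(-(0.85)) = exp(-0.85) = 0.4274
1 + 0.4274 = 1.4274
1 / 1.4274 = 0.7006

0.7006


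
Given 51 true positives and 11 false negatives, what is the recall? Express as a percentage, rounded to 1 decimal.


Recall = TP / (TP + FN) * 100
= 51 / (51 + 11)
= 51 / 62
= 0.8226
= 82.3%

82.3


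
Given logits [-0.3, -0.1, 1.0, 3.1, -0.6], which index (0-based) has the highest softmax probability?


Softmax is a monotonic transformation, so it preserves the argmax.
We need to find the index of the maximum logit.
Index 0: -0.3
Index 1: -0.1
Index 2: 1.0
Index 3: 3.1
Index 4: -0.6
Maximum logit = 3.1 at index 3

3


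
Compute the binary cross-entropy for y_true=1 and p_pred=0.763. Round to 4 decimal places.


For y=1: Loss = -log(p)
= -log(0.763)
= -(-0.2705)
= 0.2705

0.2705


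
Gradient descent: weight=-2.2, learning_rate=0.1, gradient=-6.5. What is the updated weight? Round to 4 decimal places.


w_new = w_old - lr * gradient
= -2.2 - 0.1 * -6.5
= -2.2 - (-0.65)
= -1.5500

-1.5500


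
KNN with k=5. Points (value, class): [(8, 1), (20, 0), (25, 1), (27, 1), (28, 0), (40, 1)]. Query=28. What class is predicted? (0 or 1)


Distances from query 28:
Point 28 (class 0): distance = 0
Point 27 (class 1): distance = 1
Point 25 (class 1): distance = 3
Point 20 (class 0): distance = 8
Point 40 (class 1): distance = 12
K=5 nearest neighbors: classes = [0, 1, 1, 0, 1]
Votes for class 1: 3 / 5
Majority vote => class 1

1


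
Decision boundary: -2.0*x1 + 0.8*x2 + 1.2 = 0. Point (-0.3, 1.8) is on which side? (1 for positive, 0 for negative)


Compute -2.0 * -0.3 + 0.8 * 1.8 + 1.2
= 0.6 + 1.44 + 1.2
= 3.24
Since 3.24 >= 0, the point is on the positive side.

1


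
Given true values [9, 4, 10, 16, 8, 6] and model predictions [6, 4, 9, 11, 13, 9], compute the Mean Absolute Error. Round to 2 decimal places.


Absolute errors: [3, 0, 1, 5, 5, 3]
Sum of absolute errors = 17
MAE = 17 / 6 = 2.83

2.83


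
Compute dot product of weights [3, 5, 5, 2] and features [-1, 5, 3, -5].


Element-wise products:
3 * -1 = -3
5 * 5 = 25
5 * 3 = 15
2 * -5 = -10
Sum = -3 + 25 + 15 + -10
= 27

27


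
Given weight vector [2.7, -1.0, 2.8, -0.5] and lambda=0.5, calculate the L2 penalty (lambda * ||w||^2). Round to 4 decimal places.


Squaring each weight:
2.7^2 = 7.29
(-1.0)^2 = 1.0
2.8^2 = 7.84
(-0.5)^2 = 0.25
Sum of squares = 16.38
Penalty = 0.5 * 16.38 = 8.1900

8.1900


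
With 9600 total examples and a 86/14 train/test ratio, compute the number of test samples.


Train samples = 9600 * 86% = 8256
Test samples = 9600 - 8256
= 1344

1344


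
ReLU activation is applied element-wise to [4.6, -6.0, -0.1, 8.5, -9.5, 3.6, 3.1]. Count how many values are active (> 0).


ReLU(x) = max(0, x) for each element:
ReLU(4.6) = 4.6
ReLU(-6.0) = 0
ReLU(-0.1) = 0
ReLU(8.5) = 8.5
ReLU(-9.5) = 0
ReLU(3.6) = 3.6
ReLU(3.1) = 3.1
Active neurons (>0): 4

4


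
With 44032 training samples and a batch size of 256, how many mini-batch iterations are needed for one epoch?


Iterations per epoch = dataset_size / batch_size
= 44032 / 256
= 172

172


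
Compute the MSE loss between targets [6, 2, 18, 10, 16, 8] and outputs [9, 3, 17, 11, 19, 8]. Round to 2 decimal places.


Differences: [-3, -1, 1, -1, -3, 0]
Squared errors: [9, 1, 1, 1, 9, 0]
Sum of squared errors = 21
MSE = 21 / 6 = 3.50

3.50


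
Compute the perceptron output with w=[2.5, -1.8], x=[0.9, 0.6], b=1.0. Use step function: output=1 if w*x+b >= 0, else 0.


z = w . x + b
= 2.5*0.9 + -1.8*0.6 + 1.0
= 2.25 + -1.08 + 1.0
= 1.17 + 1.0
= 2.17
Since z = 2.17 >= 0, output = 1

1


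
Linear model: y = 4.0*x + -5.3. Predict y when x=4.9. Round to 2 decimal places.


y = 4.0 * 4.9 + (-5.3)
= 19.6 + (-5.3)
= 14.30

14.30


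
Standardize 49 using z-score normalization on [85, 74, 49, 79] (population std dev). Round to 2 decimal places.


Mean = (85 + 74 + 49 + 79) / 4 = 71.75
Variance = sum((x_i - mean)^2) / n = 187.6875
Std = sqrt(187.6875) = 13.6999
Z = (x - mean) / std
= (49 - 71.75) / 13.6999
= -22.75 / 13.6999
= -1.66

-1.66


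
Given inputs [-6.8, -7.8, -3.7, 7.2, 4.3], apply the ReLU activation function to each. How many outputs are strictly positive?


ReLU(x) = max(0, x) for each element:
ReLU(-6.8) = 0
ReLU(-7.8) = 0
ReLU(-3.7) = 0
ReLU(7.2) = 7.2
ReLU(4.3) = 4.3
Active neurons (>0): 2

2


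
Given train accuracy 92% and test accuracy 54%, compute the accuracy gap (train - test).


Gap = train_accuracy - test_accuracy
= 92 - 54
= 38%
This large gap strongly indicates overfitting.

38


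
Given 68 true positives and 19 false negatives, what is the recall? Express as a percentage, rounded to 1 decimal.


Recall = TP / (TP + FN) * 100
= 68 / (68 + 19)
= 68 / 87
= 0.7816
= 78.2%

78.2


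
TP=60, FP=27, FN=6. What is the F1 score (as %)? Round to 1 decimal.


Precision = TP / (TP + FP) = 60 / 87 = 0.6897
Recall = TP / (TP + FN) = 60 / 66 = 0.9091
F1 = 2 * P * R / (P + R)
= 2 * 0.6897 * 0.9091 / (0.6897 + 0.9091)
= 1.2539 / 1.5987
= 0.7843
As percentage: 78.4%

78.4


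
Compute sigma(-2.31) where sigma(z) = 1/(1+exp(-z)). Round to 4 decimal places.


sigmoid(z) = 1 / (1 + exp(-z))
exp(-(-2.31)) = exp(2.31) = 10.0744
1 + 10.0744 = 11.0744
1 / 11.0744 = 0.0903

0.0903


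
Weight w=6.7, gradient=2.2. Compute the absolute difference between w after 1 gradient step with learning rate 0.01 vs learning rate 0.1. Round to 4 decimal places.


With lr=0.01: w_new = 6.7 - 0.01 * 2.2 = 6.678
With lr=0.1: w_new = 6.7 - 0.1 * 2.2 = 6.48
Absolute difference = |6.678 - 6.48|
= 0.1980

0.1980


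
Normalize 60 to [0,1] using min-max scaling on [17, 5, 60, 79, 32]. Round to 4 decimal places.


Min = 5, Max = 79
Range = 79 - 5 = 74
Scaled = (x - min) / (max - min)
= (60 - 5) / 74
= 55 / 74
= 0.7432

0.7432


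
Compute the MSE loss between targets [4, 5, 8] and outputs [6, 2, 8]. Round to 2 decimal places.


Differences: [-2, 3, 0]
Squared errors: [4, 9, 0]
Sum of squared errors = 13
MSE = 13 / 3 = 4.33

4.33


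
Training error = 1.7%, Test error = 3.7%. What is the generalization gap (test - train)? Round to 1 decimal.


Generalization gap = test_error - train_error
= 3.7 - 1.7
= 2.0%
A moderate gap.

2.0


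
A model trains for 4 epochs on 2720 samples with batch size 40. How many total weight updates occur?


Iterations per epoch = 2720 / 40 = 68
Total updates = iterations_per_epoch * epochs
= 68 * 4
= 272

272


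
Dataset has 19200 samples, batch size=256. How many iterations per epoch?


Iterations per epoch = dataset_size / batch_size
= 19200 / 256
= 75

75


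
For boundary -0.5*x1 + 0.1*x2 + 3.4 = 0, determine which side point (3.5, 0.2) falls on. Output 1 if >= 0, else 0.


Compute -0.5 * 3.5 + 0.1 * 0.2 + 3.4
= -1.75 + 0.02 + 3.4
= 1.67
Since 1.67 >= 0, the point is on the positive side.

1


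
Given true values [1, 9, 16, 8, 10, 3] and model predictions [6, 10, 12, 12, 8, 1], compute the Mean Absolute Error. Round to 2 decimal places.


Absolute errors: [5, 1, 4, 4, 2, 2]
Sum of absolute errors = 18
MAE = 18 / 6 = 3.00

3.00


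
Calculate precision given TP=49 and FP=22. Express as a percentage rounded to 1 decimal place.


Precision = TP / (TP + FP) * 100
= 49 / (49 + 22)
= 49 / 71
= 0.6901
= 69.0%

69.0


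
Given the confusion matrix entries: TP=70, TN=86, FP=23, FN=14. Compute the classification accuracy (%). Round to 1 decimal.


Accuracy = (TP + TN) / (TP + TN + FP + FN) * 100
= (70 + 86) / (70 + 86 + 23 + 14)
= 156 / 193
= 0.8083
= 80.8%

80.8


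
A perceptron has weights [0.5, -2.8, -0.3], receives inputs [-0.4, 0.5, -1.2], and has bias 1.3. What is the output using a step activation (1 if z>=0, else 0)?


z = w . x + b
= 0.5*-0.4 + -2.8*0.5 + -0.3*-1.2 + 1.3
= -0.2 + -1.4 + 0.36 + 1.3
= -1.24 + 1.3
= 0.06
Since z = 0.06 >= 0, output = 1

1


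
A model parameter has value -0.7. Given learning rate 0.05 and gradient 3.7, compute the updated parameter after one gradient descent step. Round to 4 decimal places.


w_new = w_old - lr * gradient
= -0.7 - 0.05 * 3.7
= -0.7 - (0.185)
= -0.8850

-0.8850


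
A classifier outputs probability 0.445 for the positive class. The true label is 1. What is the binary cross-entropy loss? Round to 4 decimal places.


For y=1: Loss = -log(p)
= -log(0.445)
= -(-0.8097)
= 0.8097

0.8097


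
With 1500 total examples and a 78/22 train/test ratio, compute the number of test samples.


Train samples = 1500 * 78% = 1170
Test samples = 1500 - 1170
= 330

330


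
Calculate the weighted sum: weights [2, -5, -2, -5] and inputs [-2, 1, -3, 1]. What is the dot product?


Element-wise products:
2 * -2 = -4
-5 * 1 = -5
-2 * -3 = 6
-5 * 1 = -5
Sum = -4 + -5 + 6 + -5
= -8

-8


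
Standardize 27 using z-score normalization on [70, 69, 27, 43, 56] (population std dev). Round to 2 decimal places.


Mean = (70 + 69 + 27 + 43 + 56) / 5 = 53.0
Variance = sum((x_i - mean)^2) / n = 266.0
Std = sqrt(266.0) = 16.3095
Z = (x - mean) / std
= (27 - 53.0) / 16.3095
= -26.0 / 16.3095
= -1.59

-1.59


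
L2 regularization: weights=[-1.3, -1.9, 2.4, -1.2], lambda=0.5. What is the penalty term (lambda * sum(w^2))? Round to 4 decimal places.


Squaring each weight:
(-1.3)^2 = 1.69
(-1.9)^2 = 3.61
2.4^2 = 5.76
(-1.2)^2 = 1.44
Sum of squares = 12.5
Penalty = 0.5 * 12.5 = 6.2500

6.2500


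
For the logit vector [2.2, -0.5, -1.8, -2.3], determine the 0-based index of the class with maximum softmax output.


Softmax is a monotonic transformation, so it preserves the argmax.
We need to find the index of the maximum logit.
Index 0: 2.2
Index 1: -0.5
Index 2: -1.8
Index 3: -2.3
Maximum logit = 2.2 at index 0

0


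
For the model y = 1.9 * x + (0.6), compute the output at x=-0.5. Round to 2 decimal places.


y = 1.9 * -0.5 + (0.6)
= -0.95 + (0.6)
= -0.35

-0.35


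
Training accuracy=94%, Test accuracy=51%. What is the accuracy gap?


Gap = train_accuracy - test_accuracy
= 94 - 51
= 43%
This large gap strongly indicates overfitting.

43


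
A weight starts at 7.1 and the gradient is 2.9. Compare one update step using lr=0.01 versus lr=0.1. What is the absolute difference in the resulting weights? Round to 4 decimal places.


With lr=0.01: w_new = 7.1 - 0.01 * 2.9 = 7.071
With lr=0.1: w_new = 7.1 - 0.1 * 2.9 = 6.81
Absolute difference = |7.071 - 6.81|
= 0.2610

0.2610


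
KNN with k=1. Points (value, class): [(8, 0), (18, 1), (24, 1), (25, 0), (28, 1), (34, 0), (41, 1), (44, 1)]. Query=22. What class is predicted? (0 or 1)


Distances from query 22:
Point 24 (class 1): distance = 2
K=1 nearest neighbors: classes = [1]
Votes for class 1: 1 / 1
Majority vote => class 1

1


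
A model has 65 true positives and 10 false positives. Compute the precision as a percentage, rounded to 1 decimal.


Precision = TP / (TP + FP) * 100
= 65 / (65 + 10)
= 65 / 75
= 0.8667
= 86.7%

86.7


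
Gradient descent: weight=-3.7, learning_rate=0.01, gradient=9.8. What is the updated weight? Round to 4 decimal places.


w_new = w_old - lr * gradient
= -3.7 - 0.01 * 9.8
= -3.7 - (0.098)
= -3.7980

-3.7980


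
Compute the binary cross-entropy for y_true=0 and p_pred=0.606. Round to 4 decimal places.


For y=0: Loss = -log(1-p)
= -log(1 - 0.606)
= -log(0.394)
= -(-0.9314)
= 0.9314

0.9314


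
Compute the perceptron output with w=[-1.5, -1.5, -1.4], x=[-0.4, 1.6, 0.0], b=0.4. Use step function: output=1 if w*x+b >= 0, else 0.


z = w . x + b
= -1.5*-0.4 + -1.5*1.6 + -1.4*0.0 + 0.4
= 0.6 + -2.4 + -0.0 + 0.4
= -1.8 + 0.4
= -1.4
Since z = -1.4 < 0, output = 0

0


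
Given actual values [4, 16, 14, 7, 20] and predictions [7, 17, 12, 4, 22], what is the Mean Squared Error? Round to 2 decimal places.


Differences: [-3, -1, 2, 3, -2]
Squared errors: [9, 1, 4, 9, 4]
Sum of squared errors = 27
MSE = 27 / 5 = 5.40

5.40


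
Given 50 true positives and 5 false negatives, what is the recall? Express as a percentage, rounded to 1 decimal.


Recall = TP / (TP + FN) * 100
= 50 / (50 + 5)
= 50 / 55
= 0.9091
= 90.9%

90.9


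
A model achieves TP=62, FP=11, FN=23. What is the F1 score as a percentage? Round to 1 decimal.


Precision = TP / (TP + FP) = 62 / 73 = 0.8493
Recall = TP / (TP + FN) = 62 / 85 = 0.7294
F1 = 2 * P * R / (P + R)
= 2 * 0.8493 * 0.7294 / (0.8493 + 0.7294)
= 1.239 / 1.5787
= 0.7848
As percentage: 78.5%

78.5


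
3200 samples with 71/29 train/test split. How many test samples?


Train samples = 3200 * 71% = 2272
Test samples = 3200 - 2272
= 928

928


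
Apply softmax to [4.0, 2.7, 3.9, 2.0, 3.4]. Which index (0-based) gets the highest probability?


Softmax is a monotonic transformation, so it preserves the argmax.
We need to find the index of the maximum logit.
Index 0: 4.0
Index 1: 2.7
Index 2: 3.9
Index 3: 2.0
Index 4: 3.4
Maximum logit = 4.0 at index 0

0


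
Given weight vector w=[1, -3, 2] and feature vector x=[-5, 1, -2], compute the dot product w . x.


Element-wise products:
1 * -5 = -5
-3 * 1 = -3
2 * -2 = -4
Sum = -5 + -3 + -4
= -12

-12


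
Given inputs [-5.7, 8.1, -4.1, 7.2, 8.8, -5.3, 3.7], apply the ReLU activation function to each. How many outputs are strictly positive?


ReLU(x) = max(0, x) for each element:
ReLU(-5.7) = 0
ReLU(8.1) = 8.1
ReLU(-4.1) = 0
ReLU(7.2) = 7.2
ReLU(8.8) = 8.8
ReLU(-5.3) = 0
ReLU(3.7) = 3.7
Active neurons (>0): 4

4


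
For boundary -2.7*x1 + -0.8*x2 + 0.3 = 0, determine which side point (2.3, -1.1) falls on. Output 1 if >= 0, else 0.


Compute -2.7 * 2.3 + -0.8 * -1.1 + 0.3
= -6.21 + 0.88 + 0.3
= -5.03
Since -5.03 < 0, the point is on the negative side.

0


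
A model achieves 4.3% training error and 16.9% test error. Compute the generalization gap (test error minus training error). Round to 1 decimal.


Generalization gap = test_error - train_error
= 16.9 - 4.3
= 12.6%
A large gap suggests overfitting.

12.6


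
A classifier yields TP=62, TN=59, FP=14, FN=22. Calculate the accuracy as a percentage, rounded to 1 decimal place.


Accuracy = (TP + TN) / (TP + TN + FP + FN) * 100
= (62 + 59) / (62 + 59 + 14 + 22)
= 121 / 157
= 0.7707
= 77.1%

77.1


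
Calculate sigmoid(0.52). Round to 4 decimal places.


sigmoid(z) = 1 / (1 + exp(-z))
exp(-(0.52)) = exp(-0.52) = 0.5945
1 + 0.5945 = 1.5945
1 / 1.5945 = 0.6271

0.6271


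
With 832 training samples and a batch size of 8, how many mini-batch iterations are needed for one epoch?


Iterations per epoch = dataset_size / batch_size
= 832 / 8
= 104

104


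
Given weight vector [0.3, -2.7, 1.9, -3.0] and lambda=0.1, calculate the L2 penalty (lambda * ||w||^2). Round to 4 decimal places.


Squaring each weight:
0.3^2 = 0.09
(-2.7)^2 = 7.29
1.9^2 = 3.61
(-3.0)^2 = 9.0
Sum of squares = 19.99
Penalty = 0.1 * 19.99 = 1.9990

1.9990


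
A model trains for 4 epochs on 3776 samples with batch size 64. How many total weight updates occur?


Iterations per epoch = 3776 / 64 = 59
Total updates = iterations_per_epoch * epochs
= 59 * 4
= 236

236


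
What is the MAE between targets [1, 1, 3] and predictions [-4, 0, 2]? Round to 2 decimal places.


Absolute errors: [5, 1, 1]
Sum of absolute errors = 7
MAE = 7 / 3 = 2.33

2.33


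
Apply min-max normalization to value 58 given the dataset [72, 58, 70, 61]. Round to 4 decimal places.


Min = 58, Max = 72
Range = 72 - 58 = 14
Scaled = (x - min) / (max - min)
= (58 - 58) / 14
= 0 / 14
= 0.0000

0.0000


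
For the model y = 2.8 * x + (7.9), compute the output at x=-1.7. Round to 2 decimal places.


y = 2.8 * -1.7 + (7.9)
= -4.76 + (7.9)
= 3.14

3.14


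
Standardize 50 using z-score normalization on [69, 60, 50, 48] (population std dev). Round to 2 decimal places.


Mean = (69 + 60 + 50 + 48) / 4 = 56.75
Variance = sum((x_i - mean)^2) / n = 70.6875
Std = sqrt(70.6875) = 8.4076
Z = (x - mean) / std
= (50 - 56.75) / 8.4076
= -6.75 / 8.4076
= -0.80

-0.80


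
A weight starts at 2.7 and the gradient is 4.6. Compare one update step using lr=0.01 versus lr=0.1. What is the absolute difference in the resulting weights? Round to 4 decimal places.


With lr=0.01: w_new = 2.7 - 0.01 * 4.6 = 2.654
With lr=0.1: w_new = 2.7 - 0.1 * 4.6 = 2.24
Absolute difference = |2.654 - 2.24|
= 0.4140

0.4140


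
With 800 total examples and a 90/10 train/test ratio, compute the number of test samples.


Train samples = 800 * 90% = 720
Test samples = 800 - 720
= 80

80


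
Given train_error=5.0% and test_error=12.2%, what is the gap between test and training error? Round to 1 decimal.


Generalization gap = test_error - train_error
= 12.2 - 5.0
= 7.2%
A moderate gap.

7.2


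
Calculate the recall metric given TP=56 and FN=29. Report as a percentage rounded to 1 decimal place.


Recall = TP / (TP + FN) * 100
= 56 / (56 + 29)
= 56 / 85
= 0.6588
= 65.9%

65.9


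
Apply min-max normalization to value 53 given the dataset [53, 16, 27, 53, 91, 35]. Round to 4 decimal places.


Min = 16, Max = 91
Range = 91 - 16 = 75
Scaled = (x - min) / (max - min)
= (53 - 16) / 75
= 37 / 75
= 0.4933

0.4933


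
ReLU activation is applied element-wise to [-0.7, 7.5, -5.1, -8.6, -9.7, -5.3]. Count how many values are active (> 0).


ReLU(x) = max(0, x) for each element:
ReLU(-0.7) = 0
ReLU(7.5) = 7.5
ReLU(-5.1) = 0
ReLU(-8.6) = 0
ReLU(-9.7) = 0
ReLU(-5.3) = 0
Active neurons (>0): 1

1


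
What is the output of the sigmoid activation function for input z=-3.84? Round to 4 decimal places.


sigmoid(z) = 1 / (1 + exp(-z))
exp(-(-3.84)) = exp(3.84) = 46.5255
1 + 46.5255 = 47.5255
1 / 47.5255 = 0.0210

0.0210


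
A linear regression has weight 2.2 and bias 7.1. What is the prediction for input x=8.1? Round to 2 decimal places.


y = 2.2 * 8.1 + (7.1)
= 17.82 + (7.1)
= 24.92

24.92


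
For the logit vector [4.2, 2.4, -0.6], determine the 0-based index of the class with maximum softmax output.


Softmax is a monotonic transformation, so it preserves the argmax.
We need to find the index of the maximum logit.
Index 0: 4.2
Index 1: 2.4
Index 2: -0.6
Maximum logit = 4.2 at index 0

0


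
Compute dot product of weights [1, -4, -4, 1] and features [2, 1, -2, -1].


Element-wise products:
1 * 2 = 2
-4 * 1 = -4
-4 * -2 = 8
1 * -1 = -1
Sum = 2 + -4 + 8 + -1
= 5

5


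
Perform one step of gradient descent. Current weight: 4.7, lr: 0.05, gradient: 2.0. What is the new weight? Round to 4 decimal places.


w_new = w_old - lr * gradient
= 4.7 - 0.05 * 2.0
= 4.7 - (0.1)
= 4.6000

4.6000


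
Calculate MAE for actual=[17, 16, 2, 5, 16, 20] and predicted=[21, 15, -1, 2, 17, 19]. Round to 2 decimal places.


Absolute errors: [4, 1, 3, 3, 1, 1]
Sum of absolute errors = 13
MAE = 13 / 6 = 2.17

2.17


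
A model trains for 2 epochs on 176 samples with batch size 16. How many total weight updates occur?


Iterations per epoch = 176 / 16 = 11
Total updates = iterations_per_epoch * epochs
= 11 * 2
= 22

22


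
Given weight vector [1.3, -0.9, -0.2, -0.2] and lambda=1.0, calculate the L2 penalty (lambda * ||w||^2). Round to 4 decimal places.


Squaring each weight:
1.3^2 = 1.69
(-0.9)^2 = 0.81
(-0.2)^2 = 0.04
(-0.2)^2 = 0.04
Sum of squares = 2.58
Penalty = 1.0 * 2.58 = 2.5800

2.5800


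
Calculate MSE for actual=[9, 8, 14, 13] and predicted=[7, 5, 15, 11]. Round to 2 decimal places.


Differences: [2, 3, -1, 2]
Squared errors: [4, 9, 1, 4]
Sum of squared errors = 18
MSE = 18 / 4 = 4.50

4.50


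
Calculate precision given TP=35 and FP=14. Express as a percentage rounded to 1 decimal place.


Precision = TP / (TP + FP) * 100
= 35 / (35 + 14)
= 35 / 49
= 0.7143
= 71.4%

71.4


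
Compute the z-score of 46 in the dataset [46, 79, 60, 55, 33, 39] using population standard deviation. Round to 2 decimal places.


Mean = (46 + 79 + 60 + 55 + 33 + 39) / 6 = 52.0
Variance = sum((x_i - mean)^2) / n = 228.0
Std = sqrt(228.0) = 15.0997
Z = (x - mean) / std
= (46 - 52.0) / 15.0997
= -6.0 / 15.0997
= -0.40

-0.40


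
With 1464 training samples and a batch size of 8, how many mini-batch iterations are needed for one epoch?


Iterations per epoch = dataset_size / batch_size
= 1464 / 8
= 183

183


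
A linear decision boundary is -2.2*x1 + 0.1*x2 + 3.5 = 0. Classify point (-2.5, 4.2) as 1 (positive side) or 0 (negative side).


Compute -2.2 * -2.5 + 0.1 * 4.2 + 3.5
= 5.5 + 0.42 + 3.5
= 9.42
Since 9.42 >= 0, the point is on the positive side.

1


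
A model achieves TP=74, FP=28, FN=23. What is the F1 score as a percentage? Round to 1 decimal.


Precision = TP / (TP + FP) = 74 / 102 = 0.7255
Recall = TP / (TP + FN) = 74 / 97 = 0.7629
F1 = 2 * P * R / (P + R)
= 2 * 0.7255 * 0.7629 / (0.7255 + 0.7629)
= 1.1069 / 1.4884
= 0.7437
As percentage: 74.4%

74.4


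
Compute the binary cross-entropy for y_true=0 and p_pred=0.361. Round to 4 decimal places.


For y=0: Loss = -log(1-p)
= -log(1 - 0.361)
= -log(0.639)
= -(-0.4479)
= 0.4479

0.4479


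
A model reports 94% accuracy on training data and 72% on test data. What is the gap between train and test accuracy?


Gap = train_accuracy - test_accuracy
= 94 - 72
= 22%
This large gap strongly indicates overfitting.

22


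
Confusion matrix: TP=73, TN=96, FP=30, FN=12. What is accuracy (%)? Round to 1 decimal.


Accuracy = (TP + TN) / (TP + TN + FP + FN) * 100
= (73 + 96) / (73 + 96 + 30 + 12)
= 169 / 211
= 0.8009
= 80.1%

80.1


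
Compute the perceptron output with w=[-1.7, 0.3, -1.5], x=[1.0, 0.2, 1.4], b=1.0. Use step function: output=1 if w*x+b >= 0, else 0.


z = w . x + b
= -1.7*1.0 + 0.3*0.2 + -1.5*1.4 + 1.0
= -1.7 + 0.06 + -2.1 + 1.0
= -3.74 + 1.0
= -2.74
Since z = -2.74 < 0, output = 0

0


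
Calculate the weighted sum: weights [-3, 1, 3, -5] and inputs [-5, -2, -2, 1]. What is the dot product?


Element-wise products:
-3 * -5 = 15
1 * -2 = -2
3 * -2 = -6
-5 * 1 = -5
Sum = 15 + -2 + -6 + -5
= 2

2


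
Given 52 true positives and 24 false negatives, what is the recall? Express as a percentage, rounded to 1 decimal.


Recall = TP / (TP + FN) * 100
= 52 / (52 + 24)
= 52 / 76
= 0.6842
= 68.4%

68.4


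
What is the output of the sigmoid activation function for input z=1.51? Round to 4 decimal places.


sigmoid(z) = 1 / (1 + exp(-z))
exp(-(1.51)) = exp(-1.51) = 0.2209
1 + 0.2209 = 1.2209
1 / 1.2209 = 0.8191

0.8191


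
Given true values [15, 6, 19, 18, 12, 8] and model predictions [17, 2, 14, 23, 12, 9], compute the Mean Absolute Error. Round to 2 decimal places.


Absolute errors: [2, 4, 5, 5, 0, 1]
Sum of absolute errors = 17
MAE = 17 / 6 = 2.83

2.83


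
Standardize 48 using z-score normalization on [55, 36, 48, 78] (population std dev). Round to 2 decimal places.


Mean = (55 + 36 + 48 + 78) / 4 = 54.25
Variance = sum((x_i - mean)^2) / n = 234.1875
Std = sqrt(234.1875) = 15.3032
Z = (x - mean) / std
= (48 - 54.25) / 15.3032
= -6.25 / 15.3032
= -0.41

-0.41


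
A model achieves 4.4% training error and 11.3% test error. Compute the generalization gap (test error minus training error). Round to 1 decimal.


Generalization gap = test_error - train_error
= 11.3 - 4.4
= 6.9%
A moderate gap.

6.9


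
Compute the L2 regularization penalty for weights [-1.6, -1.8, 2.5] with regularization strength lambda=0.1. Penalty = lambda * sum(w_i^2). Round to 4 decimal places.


Squaring each weight:
(-1.6)^2 = 2.56
(-1.8)^2 = 3.24
2.5^2 = 6.25
Sum of squares = 12.05
Penalty = 0.1 * 12.05 = 1.2050

1.2050


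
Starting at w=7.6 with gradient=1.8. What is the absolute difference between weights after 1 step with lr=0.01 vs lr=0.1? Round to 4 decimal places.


With lr=0.01: w_new = 7.6 - 0.01 * 1.8 = 7.582
With lr=0.1: w_new = 7.6 - 0.1 * 1.8 = 7.42
Absolute difference = |7.582 - 7.42|
= 0.1620

0.1620


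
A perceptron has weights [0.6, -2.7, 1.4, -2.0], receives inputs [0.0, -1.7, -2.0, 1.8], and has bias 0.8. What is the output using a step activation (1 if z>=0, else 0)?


z = w . x + b
= 0.6*0.0 + -2.7*-1.7 + 1.4*-2.0 + -2.0*1.8 + 0.8
= 0.0 + 4.59 + -2.8 + -3.6 + 0.8
= -1.81 + 0.8
= -1.01
Since z = -1.01 < 0, output = 0

0


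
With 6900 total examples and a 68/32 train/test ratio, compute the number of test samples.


Train samples = 6900 * 68% = 4692
Test samples = 6900 - 4692
= 2208

2208


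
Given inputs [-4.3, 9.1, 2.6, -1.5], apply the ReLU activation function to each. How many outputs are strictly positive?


ReLU(x) = max(0, x) for each element:
ReLU(-4.3) = 0
ReLU(9.1) = 9.1
ReLU(2.6) = 2.6
ReLU(-1.5) = 0
Active neurons (>0): 2

2


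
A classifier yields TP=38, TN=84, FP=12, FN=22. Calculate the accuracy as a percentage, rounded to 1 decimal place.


Accuracy = (TP + TN) / (TP + TN + FP + FN) * 100
= (38 + 84) / (38 + 84 + 12 + 22)
= 122 / 156
= 0.7821
= 78.2%

78.2


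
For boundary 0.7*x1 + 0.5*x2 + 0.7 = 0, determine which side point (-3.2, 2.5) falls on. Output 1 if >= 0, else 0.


Compute 0.7 * -3.2 + 0.5 * 2.5 + 0.7
= -2.24 + 1.25 + 0.7
= -0.29
Since -0.29 < 0, the point is on the negative side.

0


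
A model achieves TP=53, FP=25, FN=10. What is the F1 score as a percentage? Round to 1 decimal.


Precision = TP / (TP + FP) = 53 / 78 = 0.6795
Recall = TP / (TP + FN) = 53 / 63 = 0.8413
F1 = 2 * P * R / (P + R)
= 2 * 0.6795 * 0.8413 / (0.6795 + 0.8413)
= 1.1433 / 1.5208
= 0.7518
As percentage: 75.2%

75.2


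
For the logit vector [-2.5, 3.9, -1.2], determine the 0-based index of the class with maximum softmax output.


Softmax is a monotonic transformation, so it preserves the argmax.
We need to find the index of the maximum logit.
Index 0: -2.5
Index 1: 3.9
Index 2: -1.2
Maximum logit = 3.9 at index 1

1


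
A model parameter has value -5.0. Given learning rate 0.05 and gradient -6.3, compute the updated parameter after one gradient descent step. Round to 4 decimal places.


w_new = w_old - lr * gradient
= -5.0 - 0.05 * -6.3
= -5.0 - (-0.315)
= -4.6850

-4.6850


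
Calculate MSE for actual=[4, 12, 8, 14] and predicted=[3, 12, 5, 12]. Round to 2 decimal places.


Differences: [1, 0, 3, 2]
Squared errors: [1, 0, 9, 4]
Sum of squared errors = 14
MSE = 14 / 4 = 3.50

3.50


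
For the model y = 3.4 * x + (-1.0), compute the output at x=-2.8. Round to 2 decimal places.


y = 3.4 * -2.8 + (-1.0)
= -9.52 + (-1.0)
= -10.52

-10.52


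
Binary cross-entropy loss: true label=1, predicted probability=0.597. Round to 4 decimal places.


For y=1: Loss = -log(p)
= -log(0.597)
= -(-0.5158)
= 0.5158

0.5158


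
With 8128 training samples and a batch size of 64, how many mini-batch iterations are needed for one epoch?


Iterations per epoch = dataset_size / batch_size
= 8128 / 64
= 127

127


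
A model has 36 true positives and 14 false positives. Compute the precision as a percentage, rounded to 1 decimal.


Precision = TP / (TP + FP) * 100
= 36 / (36 + 14)
= 36 / 50
= 0.72
= 72.0%

72.0


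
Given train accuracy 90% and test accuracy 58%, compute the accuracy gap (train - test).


Gap = train_accuracy - test_accuracy
= 90 - 58
= 32%
This large gap strongly indicates overfitting.

32


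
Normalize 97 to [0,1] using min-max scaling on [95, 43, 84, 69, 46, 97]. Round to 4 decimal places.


Min = 43, Max = 97
Range = 97 - 43 = 54
Scaled = (x - min) / (max - min)
= (97 - 43) / 54
= 54 / 54
= 1.0000

1.0000


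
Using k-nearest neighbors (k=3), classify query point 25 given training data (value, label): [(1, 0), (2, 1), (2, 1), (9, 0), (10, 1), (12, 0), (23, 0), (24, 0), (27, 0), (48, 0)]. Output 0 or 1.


Distances from query 25:
Point 24 (class 0): distance = 1
Point 23 (class 0): distance = 2
Point 27 (class 0): distance = 2
K=3 nearest neighbors: classes = [0, 0, 0]
Votes for class 1: 0 / 3
Majority vote => class 0

0


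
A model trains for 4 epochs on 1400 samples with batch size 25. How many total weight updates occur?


Iterations per epoch = 1400 / 25 = 56
Total updates = iterations_per_epoch * epochs
= 56 * 4
= 224

224


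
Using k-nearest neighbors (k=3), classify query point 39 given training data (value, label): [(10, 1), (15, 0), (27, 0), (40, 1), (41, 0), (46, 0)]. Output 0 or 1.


Distances from query 39:
Point 40 (class 1): distance = 1
Point 41 (class 0): distance = 2
Point 46 (class 0): distance = 7
K=3 nearest neighbors: classes = [1, 0, 0]
Votes for class 1: 1 / 3
Majority vote => class 0

0


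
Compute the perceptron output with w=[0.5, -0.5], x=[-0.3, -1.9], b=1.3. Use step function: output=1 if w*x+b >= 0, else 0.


z = w . x + b
= 0.5*-0.3 + -0.5*-1.9 + 1.3
= -0.15 + 0.95 + 1.3
= 0.8 + 1.3
= 2.1
Since z = 2.1 >= 0, output = 1

1


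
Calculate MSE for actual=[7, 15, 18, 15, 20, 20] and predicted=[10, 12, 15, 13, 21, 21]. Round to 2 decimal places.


Differences: [-3, 3, 3, 2, -1, -1]
Squared errors: [9, 9, 9, 4, 1, 1]
Sum of squared errors = 33
MSE = 33 / 6 = 5.50

5.50


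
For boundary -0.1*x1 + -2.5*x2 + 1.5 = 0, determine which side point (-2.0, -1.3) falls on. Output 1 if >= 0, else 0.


Compute -0.1 * -2.0 + -2.5 * -1.3 + 1.5
= 0.2 + 3.25 + 1.5
= 4.95
Since 4.95 >= 0, the point is on the positive side.

1


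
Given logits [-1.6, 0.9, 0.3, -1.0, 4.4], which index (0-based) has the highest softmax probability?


Softmax is a monotonic transformation, so it preserves the argmax.
We need to find the index of the maximum logit.
Index 0: -1.6
Index 1: 0.9
Index 2: 0.3
Index 3: -1.0
Index 4: 4.4
Maximum logit = 4.4 at index 4

4


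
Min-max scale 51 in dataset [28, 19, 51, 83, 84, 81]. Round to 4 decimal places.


Min = 19, Max = 84
Range = 84 - 19 = 65
Scaled = (x - min) / (max - min)
= (51 - 19) / 65
= 32 / 65
= 0.4923

0.4923


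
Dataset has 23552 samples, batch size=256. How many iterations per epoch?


Iterations per epoch = dataset_size / batch_size
= 23552 / 256
= 92

92


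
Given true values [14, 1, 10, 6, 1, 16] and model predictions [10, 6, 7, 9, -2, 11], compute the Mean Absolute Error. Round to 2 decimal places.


Absolute errors: [4, 5, 3, 3, 3, 5]
Sum of absolute errors = 23
MAE = 23 / 6 = 3.83

3.83


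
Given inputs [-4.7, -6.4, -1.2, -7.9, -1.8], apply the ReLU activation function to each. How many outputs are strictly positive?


ReLU(x) = max(0, x) for each element:
ReLU(-4.7) = 0
ReLU(-6.4) = 0
ReLU(-1.2) = 0
ReLU(-7.9) = 0
ReLU(-1.8) = 0
Active neurons (>0): 0

0


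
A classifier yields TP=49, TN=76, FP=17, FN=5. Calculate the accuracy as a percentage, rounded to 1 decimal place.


Accuracy = (TP + TN) / (TP + TN + FP + FN) * 100
= (49 + 76) / (49 + 76 + 17 + 5)
= 125 / 147
= 0.8503
= 85.0%

85.0


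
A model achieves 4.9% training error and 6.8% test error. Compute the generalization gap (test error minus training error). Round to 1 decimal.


Generalization gap = test_error - train_error
= 6.8 - 4.9
= 1.9%
A small gap suggests good generalization.

1.9


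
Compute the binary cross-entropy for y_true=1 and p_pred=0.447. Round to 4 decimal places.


For y=1: Loss = -log(p)
= -log(0.447)
= -(-0.8052)
= 0.8052

0.8052


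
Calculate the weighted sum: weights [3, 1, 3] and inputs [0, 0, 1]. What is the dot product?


Element-wise products:
3 * 0 = 0
1 * 0 = 0
3 * 1 = 3
Sum = 0 + 0 + 3
= 3

3


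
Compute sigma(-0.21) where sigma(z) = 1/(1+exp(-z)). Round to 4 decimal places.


sigmoid(z) = 1 / (1 + exp(-z))
exp(-(-0.21)) = exp(0.21) = 1.2337
1 + 1.2337 = 2.2337
1 / 2.2337 = 0.4477

0.4477


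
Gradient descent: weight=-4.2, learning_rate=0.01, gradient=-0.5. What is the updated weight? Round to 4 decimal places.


w_new = w_old - lr * gradient
= -4.2 - 0.01 * -0.5
= -4.2 - (-0.005)
= -4.1950

-4.1950


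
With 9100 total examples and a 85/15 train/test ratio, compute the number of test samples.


Train samples = 9100 * 85% = 7735
Test samples = 9100 - 7735
= 1365

1365


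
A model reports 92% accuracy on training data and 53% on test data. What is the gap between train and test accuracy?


Gap = train_accuracy - test_accuracy
= 92 - 53
= 39%
This large gap strongly indicates overfitting.

39


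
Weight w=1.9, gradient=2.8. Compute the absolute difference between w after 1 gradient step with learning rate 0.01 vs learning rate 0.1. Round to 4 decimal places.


With lr=0.01: w_new = 1.9 - 0.01 * 2.8 = 1.872
With lr=0.1: w_new = 1.9 - 0.1 * 2.8 = 1.62
Absolute difference = |1.872 - 1.62|
= 0.2520

0.2520


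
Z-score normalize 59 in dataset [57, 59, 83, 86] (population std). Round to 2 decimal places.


Mean = (57 + 59 + 83 + 86) / 4 = 71.25
Variance = sum((x_i - mean)^2) / n = 177.1875
Std = sqrt(177.1875) = 13.3112
Z = (x - mean) / std
= (59 - 71.25) / 13.3112
= -12.25 / 13.3112
= -0.92

-0.92


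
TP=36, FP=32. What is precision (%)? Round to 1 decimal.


Precision = TP / (TP + FP) * 100
= 36 / (36 + 32)
= 36 / 68
= 0.5294
= 52.9%

52.9


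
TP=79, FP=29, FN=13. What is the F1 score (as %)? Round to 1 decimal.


Precision = TP / (TP + FP) = 79 / 108 = 0.7315
Recall = TP / (TP + FN) = 79 / 92 = 0.8587
F1 = 2 * P * R / (P + R)
= 2 * 0.7315 * 0.8587 / (0.7315 + 0.8587)
= 1.2562 / 1.5902
= 0.79
As percentage: 79.0%

79.0


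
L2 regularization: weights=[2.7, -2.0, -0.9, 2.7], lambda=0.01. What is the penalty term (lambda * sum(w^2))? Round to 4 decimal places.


Squaring each weight:
2.7^2 = 7.29
(-2.0)^2 = 4.0
(-0.9)^2 = 0.81
2.7^2 = 7.29
Sum of squares = 19.39
Penalty = 0.01 * 19.39 = 0.1939

0.1939


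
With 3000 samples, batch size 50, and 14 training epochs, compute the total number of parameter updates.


Iterations per epoch = 3000 / 50 = 60
Total updates = iterations_per_epoch * epochs
= 60 * 14
= 840

840


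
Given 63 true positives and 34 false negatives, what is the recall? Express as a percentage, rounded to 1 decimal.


Recall = TP / (TP + FN) * 100
= 63 / (63 + 34)
= 63 / 97
= 0.6495
= 64.9%

64.9


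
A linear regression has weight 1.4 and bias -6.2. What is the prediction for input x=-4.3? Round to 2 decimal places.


y = 1.4 * -4.3 + (-6.2)
= -6.02 + (-6.2)
= -12.22

-12.22


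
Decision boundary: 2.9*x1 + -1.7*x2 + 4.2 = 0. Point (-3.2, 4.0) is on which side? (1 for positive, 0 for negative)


Compute 2.9 * -3.2 + -1.7 * 4.0 + 4.2
= -9.28 + -6.8 + 4.2
= -11.88
Since -11.88 < 0, the point is on the negative side.

0


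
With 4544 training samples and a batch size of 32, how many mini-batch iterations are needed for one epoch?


Iterations per epoch = dataset_size / batch_size
= 4544 / 32
= 142

142


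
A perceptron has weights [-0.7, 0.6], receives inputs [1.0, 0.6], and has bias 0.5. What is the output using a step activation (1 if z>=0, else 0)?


z = w . x + b
= -0.7*1.0 + 0.6*0.6 + 0.5
= -0.7 + 0.36 + 0.5
= -0.34 + 0.5
= 0.16
Since z = 0.16 >= 0, output = 1

1


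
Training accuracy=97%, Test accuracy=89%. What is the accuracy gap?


Gap = train_accuracy - test_accuracy
= 97 - 89
= 8%
This moderate gap may indicate mild overfitting.

8


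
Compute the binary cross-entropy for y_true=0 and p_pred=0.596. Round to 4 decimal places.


For y=0: Loss = -log(1-p)
= -log(1 - 0.596)
= -log(0.404)
= -(-0.9063)
= 0.9063

0.9063


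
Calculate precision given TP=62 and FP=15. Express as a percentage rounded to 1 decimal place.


Precision = TP / (TP + FP) * 100
= 62 / (62 + 15)
= 62 / 77
= 0.8052
= 80.5%

80.5


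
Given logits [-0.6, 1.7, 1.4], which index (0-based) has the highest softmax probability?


Softmax is a monotonic transformation, so it preserves the argmax.
We need to find the index of the maximum logit.
Index 0: -0.6
Index 1: 1.7
Index 2: 1.4
Maximum logit = 1.7 at index 1

1
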